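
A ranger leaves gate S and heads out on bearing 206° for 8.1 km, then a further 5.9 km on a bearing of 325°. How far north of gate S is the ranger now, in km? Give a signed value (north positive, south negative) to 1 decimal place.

Leg 1 (206°, 8.1 km): east 8.1 sin 206° = -3.55, north 8.1 cos 206° = -7.28
Leg 2 (325°, 5.9 km): east 5.9 sin 325° = -3.38, north 5.9 cos 325° = 4.83
Net north component: -2.45 km.

-2.4 km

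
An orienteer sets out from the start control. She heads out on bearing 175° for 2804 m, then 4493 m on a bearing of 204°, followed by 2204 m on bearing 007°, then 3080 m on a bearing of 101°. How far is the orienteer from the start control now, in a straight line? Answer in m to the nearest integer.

Leg 1 (175°, 2804 m): east 2804 sin 175° = 244.38, north 2804 cos 175° = -2793.33
Leg 2 (204°, 4493 m): east 4493 sin 204° = -1827.47, north 4493 cos 204° = -4104.56
Leg 3 (007°, 2204 m): east 2204 sin 7° = 268.60, north 2204 cos 7° = 2187.57
Leg 4 (101°, 3080 m): east 3080 sin 101° = 3023.41, north 3080 cos 101° = -587.69
Net: 1708.93 east, -5298.01 north. Distance = √((1708.93)² + (-5298.01)²) = 5566.807 m.

5567 m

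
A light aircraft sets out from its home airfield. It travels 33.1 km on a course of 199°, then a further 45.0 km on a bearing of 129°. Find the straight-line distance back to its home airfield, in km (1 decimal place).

Leg 1 (199°, 33.1 km): east 33.1 sin 199° = -10.78, north 33.1 cos 199° = -31.30
Leg 2 (129°, 45.0 km): east 45.0 sin 129° = 34.97, north 45.0 cos 129° = -28.32
Net: 24.20 east, -59.62 north. Distance = √((24.20)² + (-59.62)²) = 64.339 km.

64.3 km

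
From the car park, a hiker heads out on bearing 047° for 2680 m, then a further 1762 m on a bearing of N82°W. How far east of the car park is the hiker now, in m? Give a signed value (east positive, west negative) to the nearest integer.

Leg 1 (047°, 2680 m): east 2680 sin 47° = 1960.03, north 2680 cos 47° = 1827.76
Leg 2 (N82°W, 1762 m): east 1762 sin 278° = -1744.85, north 1762 cos 278° = 245.22
Net east component: 215.18 m.

215 m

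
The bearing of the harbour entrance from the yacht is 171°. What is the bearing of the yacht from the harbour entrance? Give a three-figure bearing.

351°

Back-bearing = 171° + 180° = 351°.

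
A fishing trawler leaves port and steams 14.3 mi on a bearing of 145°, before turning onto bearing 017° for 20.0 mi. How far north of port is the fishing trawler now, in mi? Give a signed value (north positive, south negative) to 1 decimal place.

7.4 mi

Leg 1 (145°, 14.3 mi): east 14.3 sin 145° = 8.20, north 14.3 cos 145° = -11.71
Leg 2 (017°, 20.0 mi): east 20.0 sin 17° = 5.85, north 20.0 cos 17° = 19.13
Net north component: 7.41 mi.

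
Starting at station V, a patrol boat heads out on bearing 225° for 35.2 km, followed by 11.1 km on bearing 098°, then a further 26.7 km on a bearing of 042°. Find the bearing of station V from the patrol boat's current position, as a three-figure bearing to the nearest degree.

Leg 1 (225°, 35.2 km): east 35.2 sin 225° = -24.89, north 35.2 cos 225° = -24.89
Leg 2 (098°, 11.1 km): east 11.1 sin 98° = 10.99, north 11.1 cos 98° = -1.54
Leg 3 (042°, 26.7 km): east 26.7 sin 42° = 17.87, north 26.7 cos 42° = 19.84
Net displacement: 3.97 east, -6.59 north. Direction back to start is (-3.97, 6.59): bearing = atan2(-3.97, 6.59) mod 360° = 328.96° ≈ 329°.

329°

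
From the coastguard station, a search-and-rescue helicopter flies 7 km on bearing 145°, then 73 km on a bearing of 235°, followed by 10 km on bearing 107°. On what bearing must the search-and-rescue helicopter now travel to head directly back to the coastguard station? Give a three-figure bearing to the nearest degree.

042°

Leg 1 (145°, 7 km): east 7 sin 145° = 4.02, north 7 cos 145° = -5.73
Leg 2 (235°, 73 km): east 73 sin 235° = -59.80, north 73 cos 235° = -41.87
Leg 3 (107°, 10 km): east 10 sin 107° = 9.56, north 10 cos 107° = -2.92
Net displacement: -46.22 east, -50.53 north. Direction back to start is (46.22, 50.53): bearing = atan2(46.22, 50.53) mod 360° = 42.45° ≈ 042°.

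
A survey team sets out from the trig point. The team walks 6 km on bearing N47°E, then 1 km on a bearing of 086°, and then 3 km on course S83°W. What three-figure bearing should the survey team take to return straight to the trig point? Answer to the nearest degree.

Leg 1 (N47°E, 6 km): east 6 sin 47° = 4.39, north 6 cos 47° = 4.09
Leg 2 (086°, 1 km): east 1 sin 86° = 1.00, north 1 cos 86° = 0.07
Leg 3 (S83°W, 3 km): east 3 sin 263° = -2.98, north 3 cos 263° = -0.37
Net displacement: 2.41 east, 3.80 north. Direction back to start is (-2.41, -3.80): bearing = atan2(-2.41, -3.80) mod 360° = 212.39° ≈ 212°.

212°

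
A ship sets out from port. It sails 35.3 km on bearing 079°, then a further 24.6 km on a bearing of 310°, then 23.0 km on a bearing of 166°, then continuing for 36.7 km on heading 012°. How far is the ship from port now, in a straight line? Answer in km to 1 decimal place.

46.3 km

Leg 1 (079°, 35.3 km): east 35.3 sin 79° = 34.65, north 35.3 cos 79° = 6.74
Leg 2 (310°, 24.6 km): east 24.6 sin 310° = -18.84, north 24.6 cos 310° = 15.81
Leg 3 (166°, 23.0 km): east 23.0 sin 166° = 5.56, north 23.0 cos 166° = -22.32
Leg 4 (012°, 36.7 km): east 36.7 sin 12° = 7.63, north 36.7 cos 12° = 35.90
Net: 29.00 east, 36.13 north. Distance = √((29.00)² + (36.13)²) = 46.329 km.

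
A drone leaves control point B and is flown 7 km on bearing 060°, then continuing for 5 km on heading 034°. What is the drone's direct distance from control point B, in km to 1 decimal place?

11.7 km

Leg 1 (060°, 7 km): east 7 sin 60° = 6.06, north 7 cos 60° = 3.50
Leg 2 (034°, 5 km): east 5 sin 34° = 2.80, north 5 cos 34° = 4.15
Net: 8.86 east, 7.65 north. Distance = √((8.86)² + (7.65)²) = 11.701 km.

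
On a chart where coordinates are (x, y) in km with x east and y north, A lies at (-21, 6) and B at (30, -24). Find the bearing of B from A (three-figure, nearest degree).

120°

Δeast = 30 − -21 = 51.00; Δnorth = -24 − 6 = -30.00.
Bearing = atan2(Δeast, Δnorth) mod 360° = 120.47° ≈ 120°.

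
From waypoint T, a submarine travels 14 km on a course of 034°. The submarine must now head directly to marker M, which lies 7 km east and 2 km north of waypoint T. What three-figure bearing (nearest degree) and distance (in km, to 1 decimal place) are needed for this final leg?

Leg 1 (034°, 14 km): east 14 sin 34° = 7.83, north 14 cos 34° = 11.61
Current position: (7.83, 11.61). Target: (7, 2). Remaining: Δeast = -0.83, Δnorth = -9.61.
Bearing = atan2(-0.83, -9.61) mod 360° = 184.93°; distance = √((-0.83)² + (-9.61)²) = 9.642 km.

185°, 9.6 km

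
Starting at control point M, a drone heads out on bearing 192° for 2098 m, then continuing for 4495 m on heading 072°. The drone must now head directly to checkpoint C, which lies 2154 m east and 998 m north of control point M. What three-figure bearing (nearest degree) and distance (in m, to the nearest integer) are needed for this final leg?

315°, 2366 m

Leg 1 (192°, 2098 m): east 2098 sin 192° = -436.20, north 2098 cos 192° = -2052.15
Leg 2 (072°, 4495 m): east 4495 sin 72° = 4275.00, north 4495 cos 72° = 1389.03
Current position: (3838.80, -663.12). Target: (2154, 998). Remaining: Δeast = -1684.80, Δnorth = 1661.12.
Bearing = atan2(-1684.80, 1661.12) mod 360° = 314.59°; distance = √((-1684.80)² + (1661.12)²) = 2365.984 m.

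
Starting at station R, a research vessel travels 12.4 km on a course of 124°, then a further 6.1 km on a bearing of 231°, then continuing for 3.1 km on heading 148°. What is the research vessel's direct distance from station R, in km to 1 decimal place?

15.2 km

Leg 1 (124°, 12.4 km): east 12.4 sin 124° = 10.28, north 12.4 cos 124° = -6.93
Leg 2 (231°, 6.1 km): east 6.1 sin 231° = -4.74, north 6.1 cos 231° = -3.84
Leg 3 (148°, 3.1 km): east 3.1 sin 148° = 1.64, north 3.1 cos 148° = -2.63
Net: 7.18 east, -13.40 north. Distance = √((7.18)² + (-13.40)²) = 15.205 km.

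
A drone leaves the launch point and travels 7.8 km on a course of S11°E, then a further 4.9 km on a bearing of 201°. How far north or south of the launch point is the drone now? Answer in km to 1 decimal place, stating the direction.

Leg 1 (S11°E, 7.8 km): east 7.8 sin 169° = 1.49, north 7.8 cos 169° = -7.66
Leg 2 (201°, 4.9 km): east 4.9 sin 201° = -1.76, north 4.9 cos 201° = -4.57
Net north component: -12.23 km.

12.2 km south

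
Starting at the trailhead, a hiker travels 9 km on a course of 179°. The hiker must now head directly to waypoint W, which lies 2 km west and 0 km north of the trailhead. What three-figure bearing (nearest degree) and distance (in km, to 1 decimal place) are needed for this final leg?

347°, 9.3 km

Leg 1 (179°, 9 km): east 9 sin 179° = 0.16, north 9 cos 179° = -9.00
Current position: (0.16, -9.00). Target: (-2, 0). Remaining: Δeast = -2.16, Δnorth = 9.00.
Bearing = atan2(-2.16, 9.00) mod 360° = 346.52°; distance = √((-2.16)² + (9.00)²) = 9.254 km.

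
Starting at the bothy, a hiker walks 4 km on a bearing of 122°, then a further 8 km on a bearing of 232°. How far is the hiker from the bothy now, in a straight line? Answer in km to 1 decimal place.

7.6 km

Leg 1 (122°, 4 km): east 4 sin 122° = 3.39, north 4 cos 122° = -2.12
Leg 2 (232°, 8 km): east 8 sin 232° = -6.30, north 8 cos 232° = -4.93
Net: -2.91 east, -7.04 north. Distance = √((-2.91)² + (-7.04)²) = 7.623 km.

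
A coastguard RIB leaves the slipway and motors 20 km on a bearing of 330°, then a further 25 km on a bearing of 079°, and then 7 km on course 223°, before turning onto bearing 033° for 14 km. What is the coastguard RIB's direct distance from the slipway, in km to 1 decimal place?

Leg 1 (330°, 20 km): east 20 sin 330° = -10.00, north 20 cos 330° = 17.32
Leg 2 (079°, 25 km): east 25 sin 79° = 24.54, north 25 cos 79° = 4.77
Leg 3 (223°, 7 km): east 7 sin 223° = -4.77, north 7 cos 223° = -5.12
Leg 4 (033°, 14 km): east 14 sin 33° = 7.62, north 14 cos 33° = 11.74
Net: 17.39 east, 28.71 north. Distance = √((17.39)² + (28.71)²) = 33.569 km.

33.6 km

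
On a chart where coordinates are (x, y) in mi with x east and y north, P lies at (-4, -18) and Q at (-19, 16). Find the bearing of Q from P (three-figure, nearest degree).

Δeast = -19 − -4 = -15.00; Δnorth = 16 − -18 = 34.00.
Bearing = atan2(Δeast, Δnorth) mod 360° = 336.19° ≈ 336°.

336°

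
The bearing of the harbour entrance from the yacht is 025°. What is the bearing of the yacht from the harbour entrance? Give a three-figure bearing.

205°

Back-bearing = 025° + 180° = 205°.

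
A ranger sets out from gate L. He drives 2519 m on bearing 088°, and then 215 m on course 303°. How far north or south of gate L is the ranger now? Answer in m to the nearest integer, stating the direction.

Leg 1 (088°, 2519 m): east 2519 sin 88° = 2517.47, north 2519 cos 88° = 87.91
Leg 2 (303°, 215 m): east 215 sin 303° = -180.31, north 215 cos 303° = 117.10
Net north component: 205.01 m.

205 m north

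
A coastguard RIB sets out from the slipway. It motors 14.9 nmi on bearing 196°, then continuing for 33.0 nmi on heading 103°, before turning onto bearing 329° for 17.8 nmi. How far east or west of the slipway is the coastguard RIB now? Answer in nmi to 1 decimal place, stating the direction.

Leg 1 (196°, 14.9 nmi): east 14.9 sin 196° = -4.11, north 14.9 cos 196° = -14.32
Leg 2 (103°, 33.0 nmi): east 33.0 sin 103° = 32.15, north 33.0 cos 103° = -7.42
Leg 3 (329°, 17.8 nmi): east 17.8 sin 329° = -9.17, north 17.8 cos 329° = 15.26
Net east component: 18.88 nmi.

18.9 nmi east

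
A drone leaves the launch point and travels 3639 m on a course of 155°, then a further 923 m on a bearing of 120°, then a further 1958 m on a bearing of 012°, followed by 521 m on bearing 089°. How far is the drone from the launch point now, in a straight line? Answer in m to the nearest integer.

Leg 1 (155°, 3639 m): east 3639 sin 155° = 1537.91, north 3639 cos 155° = -3298.05
Leg 2 (120°, 923 m): east 923 sin 120° = 799.34, north 923 cos 120° = -461.50
Leg 3 (012°, 1958 m): east 1958 sin 12° = 407.09, north 1958 cos 12° = 1915.21
Leg 4 (089°, 521 m): east 521 sin 89° = 520.92, north 521 cos 89° = 9.09
Net: 3265.26 east, -1835.25 north. Distance = √((3265.26)² + (-1835.25)²) = 3745.673 m.

3746 m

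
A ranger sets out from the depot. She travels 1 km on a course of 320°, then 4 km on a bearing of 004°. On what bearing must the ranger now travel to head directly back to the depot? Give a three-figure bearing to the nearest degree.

Leg 1 (320°, 1 km): east 1 sin 320° = -0.64, north 1 cos 320° = 0.77
Leg 2 (004°, 4 km): east 4 sin 4° = 0.28, north 4 cos 4° = 3.99
Net displacement: -0.36 east, 4.76 north. Direction back to start is (0.36, -4.76): bearing = atan2(0.36, -4.76) mod 360° = 175.63° ≈ 176°.

176°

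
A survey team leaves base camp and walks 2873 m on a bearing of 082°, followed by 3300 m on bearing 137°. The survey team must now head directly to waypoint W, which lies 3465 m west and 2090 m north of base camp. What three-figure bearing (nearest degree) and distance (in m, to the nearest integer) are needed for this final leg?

Leg 1 (082°, 2873 m): east 2873 sin 82° = 2845.04, north 2873 cos 82° = 399.84
Leg 2 (137°, 3300 m): east 3300 sin 137° = 2250.59, north 3300 cos 137° = -2413.47
Current position: (5095.63, -2013.62). Target: (-3465, 2090). Remaining: Δeast = -8560.63, Δnorth = 4103.62.
Bearing = atan2(-8560.63, 4103.62) mod 360° = 295.61°; distance = √((-8560.63)² + (4103.62)²) = 9493.376 m.

296°, 9493 m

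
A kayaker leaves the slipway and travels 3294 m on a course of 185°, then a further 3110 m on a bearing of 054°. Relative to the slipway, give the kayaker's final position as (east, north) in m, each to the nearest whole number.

Leg 1 (185°, 3294 m): east 3294 sin 185° = -287.09, north 3294 cos 185° = -3281.47
Leg 2 (054°, 3110 m): east 3110 sin 54° = 2516.04, north 3110 cos 54° = 1828.01
Summing: 2228.95 m east, -1453.45 m north → (2229, -1453).

(2229, -1453)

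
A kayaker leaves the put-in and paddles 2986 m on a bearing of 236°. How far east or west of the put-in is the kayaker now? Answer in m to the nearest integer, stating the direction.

Leg 1 (236°, 2986 m): east 2986 sin 236° = -2475.51, north 2986 cos 236° = -1669.75
Net east component: -2475.51 m.

2476 m west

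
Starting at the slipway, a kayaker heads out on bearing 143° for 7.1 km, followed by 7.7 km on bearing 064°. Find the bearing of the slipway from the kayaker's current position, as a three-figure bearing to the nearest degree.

282°

Leg 1 (143°, 7.1 km): east 7.1 sin 143° = 4.27, north 7.1 cos 143° = -5.67
Leg 2 (064°, 7.7 km): east 7.7 sin 64° = 6.92, north 7.7 cos 64° = 3.38
Net displacement: 11.19 east, -2.29 north. Direction back to start is (-11.19, 2.29): bearing = atan2(-11.19, 2.29) mod 360° = 281.59° ≈ 282°.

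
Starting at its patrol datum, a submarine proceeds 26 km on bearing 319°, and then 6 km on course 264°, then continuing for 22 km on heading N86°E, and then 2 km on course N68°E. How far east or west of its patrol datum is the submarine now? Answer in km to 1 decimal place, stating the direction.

Leg 1 (319°, 26 km): east 26 sin 319° = -17.06, north 26 cos 319° = 19.62
Leg 2 (264°, 6 km): east 6 sin 264° = -5.97, north 6 cos 264° = -0.63
Leg 3 (N86°E, 22 km): east 22 sin 86° = 21.95, north 22 cos 86° = 1.53
Leg 4 (N68°E, 2 km): east 2 sin 68° = 1.85, north 2 cos 68° = 0.75
Net east component: 0.78 km.

0.8 km east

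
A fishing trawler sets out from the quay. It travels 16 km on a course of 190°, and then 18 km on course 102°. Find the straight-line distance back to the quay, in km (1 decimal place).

Leg 1 (190°, 16 km): east 16 sin 190° = -2.78, north 16 cos 190° = -15.76
Leg 2 (102°, 18 km): east 18 sin 102° = 17.61, north 18 cos 102° = -3.74
Net: 14.83 east, -19.50 north. Distance = √((14.83)² + (-19.50)²) = 24.497 km.

24.5 km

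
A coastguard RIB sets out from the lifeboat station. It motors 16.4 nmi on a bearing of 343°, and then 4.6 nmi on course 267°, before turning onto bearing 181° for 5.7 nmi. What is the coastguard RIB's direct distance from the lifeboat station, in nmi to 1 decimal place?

13.6 nmi

Leg 1 (343°, 16.4 nmi): east 16.4 sin 343° = -4.79, north 16.4 cos 343° = 15.68
Leg 2 (267°, 4.6 nmi): east 4.6 sin 267° = -4.59, north 4.6 cos 267° = -0.24
Leg 3 (181°, 5.7 nmi): east 5.7 sin 181° = -0.10, north 5.7 cos 181° = -5.70
Net: -9.49 east, 9.74 north. Distance = √((-9.49)² + (9.74)²) = 13.600 nmi.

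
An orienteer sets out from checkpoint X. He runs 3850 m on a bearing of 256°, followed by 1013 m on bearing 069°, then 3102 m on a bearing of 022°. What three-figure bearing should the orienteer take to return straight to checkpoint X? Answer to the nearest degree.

Leg 1 (256°, 3850 m): east 3850 sin 256° = -3735.64, north 3850 cos 256° = -931.40
Leg 2 (069°, 1013 m): east 1013 sin 69° = 945.72, north 1013 cos 69° = 363.03
Leg 3 (022°, 3102 m): east 3102 sin 22° = 1162.03, north 3102 cos 22° = 2876.12
Net displacement: -1627.89 east, 2307.75 north. Direction back to start is (1627.89, -2307.75): bearing = atan2(1627.89, -2307.75) mod 360° = 144.80° ≈ 145°.

145°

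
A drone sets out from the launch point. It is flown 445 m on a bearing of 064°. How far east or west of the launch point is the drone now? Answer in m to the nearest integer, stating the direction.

Leg 1 (064°, 445 m): east 445 sin 64° = 399.96, north 445 cos 64° = 195.08
Net east component: 399.96 m.

400 m east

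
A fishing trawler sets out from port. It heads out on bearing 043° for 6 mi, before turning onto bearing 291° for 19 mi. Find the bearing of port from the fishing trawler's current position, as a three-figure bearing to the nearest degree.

129°

Leg 1 (043°, 6 mi): east 6 sin 43° = 4.09, north 6 cos 43° = 4.39
Leg 2 (291°, 19 mi): east 19 sin 291° = -17.74, north 19 cos 291° = 6.81
Net displacement: -13.65 east, 11.20 north. Direction back to start is (13.65, -11.20): bearing = atan2(13.65, -11.20) mod 360° = 129.37° ≈ 129°.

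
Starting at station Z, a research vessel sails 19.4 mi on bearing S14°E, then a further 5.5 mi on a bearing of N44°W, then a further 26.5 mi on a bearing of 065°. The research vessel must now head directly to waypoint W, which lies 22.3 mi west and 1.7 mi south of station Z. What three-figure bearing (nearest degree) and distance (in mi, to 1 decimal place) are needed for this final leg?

272°, 47.2 mi

Leg 1 (S14°E, 19.4 mi): east 19.4 sin 166° = 4.69, north 19.4 cos 166° = -18.82
Leg 2 (N44°W, 5.5 mi): east 5.5 sin 316° = -3.82, north 5.5 cos 316° = 3.96
Leg 3 (065°, 26.5 mi): east 26.5 sin 65° = 24.02, north 26.5 cos 65° = 11.20
Current position: (24.89, -3.67). Target: (-22.3, -1.7). Remaining: Δeast = -47.19, Δnorth = 1.97.
Bearing = atan2(-47.19, 1.97) mod 360° = 272.39°; distance = √((-47.19)² + (1.97)²) = 47.231 mi.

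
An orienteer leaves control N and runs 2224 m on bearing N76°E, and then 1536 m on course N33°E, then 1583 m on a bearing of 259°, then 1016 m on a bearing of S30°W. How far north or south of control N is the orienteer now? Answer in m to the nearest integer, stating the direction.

Leg 1 (N76°E, 2224 m): east 2224 sin 76° = 2157.94, north 2224 cos 76° = 538.03
Leg 2 (N33°E, 1536 m): east 1536 sin 33° = 836.57, north 1536 cos 33° = 1288.20
Leg 3 (259°, 1583 m): east 1583 sin 259° = -1553.92, north 1583 cos 259° = -302.05
Leg 4 (S30°W, 1016 m): east 1016 sin 210° = -508.00, north 1016 cos 210° = -879.88
Net north component: 644.30 m.

644 m north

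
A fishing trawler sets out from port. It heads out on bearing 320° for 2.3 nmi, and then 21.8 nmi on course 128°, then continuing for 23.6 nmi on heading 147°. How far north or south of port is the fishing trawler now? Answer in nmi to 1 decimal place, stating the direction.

31.5 nmi south

Leg 1 (320°, 2.3 nmi): east 2.3 sin 320° = -1.48, north 2.3 cos 320° = 1.76
Leg 2 (128°, 21.8 nmi): east 21.8 sin 128° = 17.18, north 21.8 cos 128° = -13.42
Leg 3 (147°, 23.6 nmi): east 23.6 sin 147° = 12.85, north 23.6 cos 147° = -19.79
Net north component: -31.45 nmi.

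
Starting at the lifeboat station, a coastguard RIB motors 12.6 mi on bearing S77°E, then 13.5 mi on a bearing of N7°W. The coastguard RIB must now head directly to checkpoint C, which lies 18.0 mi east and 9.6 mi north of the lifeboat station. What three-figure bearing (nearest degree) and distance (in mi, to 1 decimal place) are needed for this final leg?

Leg 1 (S77°E, 12.6 mi): east 12.6 sin 103° = 12.28, north 12.6 cos 103° = -2.83
Leg 2 (N7°W, 13.5 mi): east 13.5 sin 353° = -1.65, north 13.5 cos 353° = 13.40
Current position: (10.63, 10.56). Target: (18.0, 9.6). Remaining: Δeast = 7.37, Δnorth = -0.96.
Bearing = atan2(7.37, -0.96) mod 360° = 97.46°; distance = √((7.37)² + (-0.96)²) = 7.431 mi.

097°, 7.4 mi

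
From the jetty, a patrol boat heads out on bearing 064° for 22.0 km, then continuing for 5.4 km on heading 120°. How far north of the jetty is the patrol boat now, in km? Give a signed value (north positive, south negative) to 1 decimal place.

Leg 1 (064°, 22.0 km): east 22.0 sin 64° = 19.77, north 22.0 cos 64° = 9.64
Leg 2 (120°, 5.4 km): east 5.4 sin 120° = 4.68, north 5.4 cos 120° = -2.70
Net north component: 6.94 km.

6.9 km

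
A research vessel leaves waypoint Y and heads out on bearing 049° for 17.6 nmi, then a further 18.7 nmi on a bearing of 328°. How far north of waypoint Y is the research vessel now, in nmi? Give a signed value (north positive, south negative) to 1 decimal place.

Leg 1 (049°, 17.6 nmi): east 17.6 sin 49° = 13.28, north 17.6 cos 49° = 11.55
Leg 2 (328°, 18.7 nmi): east 18.7 sin 328° = -9.91, north 18.7 cos 328° = 15.86
Net north component: 27.41 nmi.

27.4 nmi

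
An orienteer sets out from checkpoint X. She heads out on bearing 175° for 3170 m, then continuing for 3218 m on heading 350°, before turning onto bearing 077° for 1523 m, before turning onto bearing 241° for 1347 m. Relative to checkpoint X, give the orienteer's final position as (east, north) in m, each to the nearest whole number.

(23, -299)

Leg 1 (175°, 3170 m): east 3170 sin 175° = 276.28, north 3170 cos 175° = -3157.94
Leg 2 (350°, 3218 m): east 3218 sin 350° = -558.80, north 3218 cos 350° = 3169.11
Leg 3 (077°, 1523 m): east 1523 sin 77° = 1483.97, north 1523 cos 77° = 342.60
Leg 4 (241°, 1347 m): east 1347 sin 241° = -1178.11, north 1347 cos 241° = -653.04
Summing: 23.34 m east, -299.26 m north → (23, -299).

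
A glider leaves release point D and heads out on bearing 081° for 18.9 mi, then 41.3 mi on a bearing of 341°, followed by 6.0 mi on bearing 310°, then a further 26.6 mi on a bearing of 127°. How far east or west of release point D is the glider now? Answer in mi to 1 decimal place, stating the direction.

Leg 1 (081°, 18.9 mi): east 18.9 sin 81° = 18.67, north 18.9 cos 81° = 2.96
Leg 2 (341°, 41.3 mi): east 41.3 sin 341° = -13.45, north 41.3 cos 341° = 39.05
Leg 3 (310°, 6.0 mi): east 6.0 sin 310° = -4.60, north 6.0 cos 310° = 3.86
Leg 4 (127°, 26.6 mi): east 26.6 sin 127° = 21.24, north 26.6 cos 127° = -16.01
Net east component: 21.87 mi.

21.9 mi east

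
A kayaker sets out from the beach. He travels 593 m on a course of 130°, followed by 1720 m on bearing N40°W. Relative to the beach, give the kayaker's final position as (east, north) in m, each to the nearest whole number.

Leg 1 (130°, 593 m): east 593 sin 130° = 454.26, north 593 cos 130° = -381.17
Leg 2 (N40°W, 1720 m): east 1720 sin 320° = -1105.59, north 1720 cos 320° = 1317.60
Summing: -651.33 m east, 936.42 m north → (-651, 936).

(-651, 936)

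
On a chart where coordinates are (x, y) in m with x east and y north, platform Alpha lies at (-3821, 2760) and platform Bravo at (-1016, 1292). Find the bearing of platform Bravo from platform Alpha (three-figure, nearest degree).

118°

Δeast = -1016 − -3821 = 2805.00; Δnorth = 1292 − 2760 = -1468.00.
Bearing = atan2(Δeast, Δnorth) mod 360° = 117.63° ≈ 118°.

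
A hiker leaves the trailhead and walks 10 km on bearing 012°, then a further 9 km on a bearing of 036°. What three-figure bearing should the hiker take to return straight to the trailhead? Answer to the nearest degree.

203°

Leg 1 (012°, 10 km): east 10 sin 12° = 2.08, north 10 cos 12° = 9.78
Leg 2 (036°, 9 km): east 9 sin 36° = 5.29, north 9 cos 36° = 7.28
Net displacement: 7.37 east, 17.06 north. Direction back to start is (-7.37, -17.06): bearing = atan2(-7.37, -17.06) mod 360° = 203.36° ≈ 203°.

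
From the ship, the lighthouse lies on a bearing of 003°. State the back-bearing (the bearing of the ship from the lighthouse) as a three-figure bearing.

Back-bearing = 003° + 180° = 183°.

183°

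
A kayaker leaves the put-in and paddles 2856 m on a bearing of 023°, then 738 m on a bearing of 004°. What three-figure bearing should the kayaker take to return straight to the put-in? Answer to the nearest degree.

199°

Leg 1 (023°, 2856 m): east 2856 sin 23° = 1115.93, north 2856 cos 23° = 2628.96
Leg 2 (004°, 738 m): east 738 sin 4° = 51.48, north 738 cos 4° = 736.20
Net displacement: 1167.41 east, 3365.16 north. Direction back to start is (-1167.41, -3365.16): bearing = atan2(-1167.41, -3365.16) mod 360° = 199.13° ≈ 199°.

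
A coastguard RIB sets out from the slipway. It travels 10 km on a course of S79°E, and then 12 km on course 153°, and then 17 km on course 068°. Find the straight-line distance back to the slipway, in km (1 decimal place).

31.6 km

Leg 1 (S79°E, 10 km): east 10 sin 101° = 9.82, north 10 cos 101° = -1.91
Leg 2 (153°, 12 km): east 12 sin 153° = 5.45, north 12 cos 153° = -10.69
Leg 3 (068°, 17 km): east 17 sin 68° = 15.76, north 17 cos 68° = 6.37
Net: 31.03 east, -6.23 north. Distance = √((31.03)² + (-6.23)²) = 31.646 km.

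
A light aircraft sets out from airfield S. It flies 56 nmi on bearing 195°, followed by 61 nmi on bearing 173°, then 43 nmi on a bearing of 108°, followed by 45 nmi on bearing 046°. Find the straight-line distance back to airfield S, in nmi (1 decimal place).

Leg 1 (195°, 56 nmi): east 56 sin 195° = -14.49, north 56 cos 195° = -54.09
Leg 2 (173°, 61 nmi): east 61 sin 173° = 7.43, north 61 cos 173° = -60.55
Leg 3 (108°, 43 nmi): east 43 sin 108° = 40.90, north 43 cos 108° = -13.29
Leg 4 (046°, 45 nmi): east 45 sin 46° = 32.37, north 45 cos 46° = 31.26
Net: 66.21 east, -96.67 north. Distance = √((66.21)² + (-96.67)²) = 117.164 nmi.

117.2 nmi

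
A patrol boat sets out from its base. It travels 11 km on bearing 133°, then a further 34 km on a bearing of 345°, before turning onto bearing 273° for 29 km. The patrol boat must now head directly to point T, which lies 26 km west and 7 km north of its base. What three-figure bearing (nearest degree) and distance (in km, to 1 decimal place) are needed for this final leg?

169°, 20.2 km

Leg 1 (133°, 11 km): east 11 sin 133° = 8.04, north 11 cos 133° = -7.50
Leg 2 (345°, 34 km): east 34 sin 345° = -8.80, north 34 cos 345° = 32.84
Leg 3 (273°, 29 km): east 29 sin 273° = -28.96, north 29 cos 273° = 1.52
Current position: (-29.72, 26.86). Target: (-26, 7). Remaining: Δeast = 3.72, Δnorth = -19.86.
Bearing = atan2(3.72, -19.86) mod 360° = 169.40°; distance = √((3.72)² + (-19.86)²) = 20.202 km.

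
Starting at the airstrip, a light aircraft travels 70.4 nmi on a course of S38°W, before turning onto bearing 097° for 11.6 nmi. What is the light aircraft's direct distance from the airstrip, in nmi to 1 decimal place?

Leg 1 (S38°W, 70.4 nmi): east 70.4 sin 218° = -43.34, north 70.4 cos 218° = -55.48
Leg 2 (097°, 11.6 nmi): east 11.6 sin 97° = 11.51, north 11.6 cos 97° = -1.41
Net: -31.83 east, -56.89 north. Distance = √((-31.83)² + (-56.89)²) = 65.188 nmi.

65.2 nmi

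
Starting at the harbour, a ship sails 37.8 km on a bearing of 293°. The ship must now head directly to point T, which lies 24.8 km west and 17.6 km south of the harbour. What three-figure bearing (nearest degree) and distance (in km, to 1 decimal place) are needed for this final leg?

Leg 1 (293°, 37.8 km): east 37.8 sin 293° = -34.80, north 37.8 cos 293° = 14.77
Current position: (-34.80, 14.77). Target: (-24.8, -17.6). Remaining: Δeast = 10.00, Δnorth = -32.37.
Bearing = atan2(10.00, -32.37) mod 360° = 162.84°; distance = √((10.00)² + (-32.37)²) = 33.878 km.

163°, 33.9 km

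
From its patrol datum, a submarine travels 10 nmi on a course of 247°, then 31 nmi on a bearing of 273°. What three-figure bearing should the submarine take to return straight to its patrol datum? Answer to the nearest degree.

087°

Leg 1 (247°, 10 nmi): east 10 sin 247° = -9.21, north 10 cos 247° = -3.91
Leg 2 (273°, 31 nmi): east 31 sin 273° = -30.96, north 31 cos 273° = 1.62
Net displacement: -40.16 east, -2.28 north. Direction back to start is (40.16, 2.28): bearing = atan2(40.16, 2.28) mod 360° = 86.74° ≈ 087°.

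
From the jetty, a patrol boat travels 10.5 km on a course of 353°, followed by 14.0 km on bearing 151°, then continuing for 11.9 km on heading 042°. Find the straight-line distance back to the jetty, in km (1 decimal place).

Leg 1 (353°, 10.5 km): east 10.5 sin 353° = -1.28, north 10.5 cos 353° = 10.42
Leg 2 (151°, 14.0 km): east 14.0 sin 151° = 6.79, north 14.0 cos 151° = -12.24
Leg 3 (042°, 11.9 km): east 11.9 sin 42° = 7.96, north 11.9 cos 42° = 8.84
Net: 13.47 east, 7.02 north. Distance = √((13.47)² + (7.02)²) = 15.190 km.

15.2 km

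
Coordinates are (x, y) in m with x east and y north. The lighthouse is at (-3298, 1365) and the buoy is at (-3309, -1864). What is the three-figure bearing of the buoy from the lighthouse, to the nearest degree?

Δeast = -3309 − -3298 = -11.00; Δnorth = -1864 − 1365 = -3229.00.
Bearing = atan2(Δeast, Δnorth) mod 360° = 180.20° ≈ 180°.

180°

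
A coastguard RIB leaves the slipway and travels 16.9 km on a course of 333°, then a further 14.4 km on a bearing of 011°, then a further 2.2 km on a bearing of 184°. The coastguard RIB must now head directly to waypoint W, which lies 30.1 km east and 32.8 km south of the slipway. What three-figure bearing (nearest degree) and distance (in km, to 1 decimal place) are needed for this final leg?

150°, 69.4 km

Leg 1 (333°, 16.9 km): east 16.9 sin 333° = -7.67, north 16.9 cos 333° = 15.06
Leg 2 (011°, 14.4 km): east 14.4 sin 11° = 2.75, north 14.4 cos 11° = 14.14
Leg 3 (184°, 2.2 km): east 2.2 sin 184° = -0.15, north 2.2 cos 184° = -2.19
Current position: (-5.08, 27.00). Target: (30.1, -32.8). Remaining: Δeast = 35.18, Δnorth = -59.80.
Bearing = atan2(35.18, -59.80) mod 360° = 149.53°; distance = √((35.18)² + (-59.80)²) = 69.379 km.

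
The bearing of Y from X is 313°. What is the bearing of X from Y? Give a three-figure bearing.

133°

Back-bearing = 313° − 180° = 133°.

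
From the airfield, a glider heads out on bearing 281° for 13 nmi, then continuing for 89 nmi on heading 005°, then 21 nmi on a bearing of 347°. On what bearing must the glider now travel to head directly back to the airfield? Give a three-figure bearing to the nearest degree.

175°

Leg 1 (281°, 13 nmi): east 13 sin 281° = -12.76, north 13 cos 281° = 2.48
Leg 2 (005°, 89 nmi): east 89 sin 5° = 7.76, north 89 cos 5° = 88.66
Leg 3 (347°, 21 nmi): east 21 sin 347° = -4.72, north 21 cos 347° = 20.46
Net displacement: -9.73 east, 111.60 north. Direction back to start is (9.73, -111.60): bearing = atan2(9.73, -111.60) mod 360° = 175.02° ≈ 175°.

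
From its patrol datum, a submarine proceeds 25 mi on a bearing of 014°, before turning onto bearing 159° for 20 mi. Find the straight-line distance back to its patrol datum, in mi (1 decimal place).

14.3 mi

Leg 1 (014°, 25 mi): east 25 sin 14° = 6.05, north 25 cos 14° = 24.26
Leg 2 (159°, 20 mi): east 20 sin 159° = 7.17, north 20 cos 159° = -18.67
Net: 13.22 east, 5.59 north. Distance = √((13.22)² + (5.59)²) = 14.347 mi.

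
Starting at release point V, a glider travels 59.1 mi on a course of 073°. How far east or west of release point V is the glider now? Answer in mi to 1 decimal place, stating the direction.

56.5 mi east

Leg 1 (073°, 59.1 mi): east 59.1 sin 73° = 56.52, north 59.1 cos 73° = 17.28
Net east component: 56.52 mi.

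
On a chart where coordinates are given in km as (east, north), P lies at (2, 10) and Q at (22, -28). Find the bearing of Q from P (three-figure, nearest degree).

152°

Δeast = 22 − 2 = 20.00; Δnorth = -28 − 10 = -38.00.
Bearing = atan2(Δeast, Δnorth) mod 360° = 152.24° ≈ 152°.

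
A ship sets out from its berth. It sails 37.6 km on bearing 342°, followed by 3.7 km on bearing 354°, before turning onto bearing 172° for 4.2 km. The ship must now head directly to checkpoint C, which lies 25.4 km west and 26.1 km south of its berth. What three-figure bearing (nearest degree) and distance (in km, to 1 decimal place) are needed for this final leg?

193°, 63.0 km

Leg 1 (342°, 37.6 km): east 37.6 sin 342° = -11.62, north 37.6 cos 342° = 35.76
Leg 2 (354°, 3.7 km): east 3.7 sin 354° = -0.39, north 3.7 cos 354° = 3.68
Leg 3 (172°, 4.2 km): east 4.2 sin 172° = 0.58, north 4.2 cos 172° = -4.16
Current position: (-11.42, 35.28). Target: (-25.4, -26.1). Remaining: Δeast = -13.98, Δnorth = -61.38.
Bearing = atan2(-13.98, -61.38) mod 360° = 192.83°; distance = √((-13.98)² + (-61.38)²) = 62.952 km.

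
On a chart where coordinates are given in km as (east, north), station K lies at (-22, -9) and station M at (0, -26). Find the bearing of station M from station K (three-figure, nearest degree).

128°

Δeast = 0 − -22 = 22.00; Δnorth = -26 − -9 = -17.00.
Bearing = atan2(Δeast, Δnorth) mod 360° = 127.69° ≈ 128°.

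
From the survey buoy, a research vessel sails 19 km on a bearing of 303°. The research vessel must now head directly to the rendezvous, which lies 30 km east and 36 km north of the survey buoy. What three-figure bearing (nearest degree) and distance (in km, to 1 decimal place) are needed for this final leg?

Leg 1 (303°, 19 km): east 19 sin 303° = -15.93, north 19 cos 303° = 10.35
Current position: (-15.93, 10.35). Target: (30, 36). Remaining: Δeast = 45.93, Δnorth = 25.65.
Bearing = atan2(45.93, 25.65) mod 360° = 60.82°; distance = √((45.93)² + (25.65)²) = 52.612 km.

061°, 52.6 km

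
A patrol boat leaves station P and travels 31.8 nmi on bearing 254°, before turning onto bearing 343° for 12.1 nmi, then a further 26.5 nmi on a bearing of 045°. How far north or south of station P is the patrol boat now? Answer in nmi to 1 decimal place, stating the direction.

21.5 nmi north

Leg 1 (254°, 31.8 nmi): east 31.8 sin 254° = -30.57, north 31.8 cos 254° = -8.77
Leg 2 (343°, 12.1 nmi): east 12.1 sin 343° = -3.54, north 12.1 cos 343° = 11.57
Leg 3 (045°, 26.5 nmi): east 26.5 sin 45° = 18.74, north 26.5 cos 45° = 18.74
Net north component: 21.54 nmi.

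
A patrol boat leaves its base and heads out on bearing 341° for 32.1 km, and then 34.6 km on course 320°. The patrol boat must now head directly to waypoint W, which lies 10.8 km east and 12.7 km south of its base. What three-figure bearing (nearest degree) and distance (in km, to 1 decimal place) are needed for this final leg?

Leg 1 (341°, 32.1 km): east 32.1 sin 341° = -10.45, north 32.1 cos 341° = 30.35
Leg 2 (320°, 34.6 km): east 34.6 sin 320° = -22.24, north 34.6 cos 320° = 26.51
Current position: (-32.69, 56.86). Target: (10.8, -12.7). Remaining: Δeast = 43.49, Δnorth = -69.56.
Bearing = atan2(43.49, -69.56) mod 360° = 147.98°; distance = √((43.49)² + (-69.56)²) = 82.034 km.

148°, 82.0 km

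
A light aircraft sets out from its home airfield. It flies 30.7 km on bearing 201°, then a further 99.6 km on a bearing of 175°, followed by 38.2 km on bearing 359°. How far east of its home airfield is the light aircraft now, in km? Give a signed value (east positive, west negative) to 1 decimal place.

Leg 1 (201°, 30.7 km): east 30.7 sin 201° = -11.00, north 30.7 cos 201° = -28.66
Leg 2 (175°, 99.6 km): east 99.6 sin 175° = 8.68, north 99.6 cos 175° = -99.22
Leg 3 (359°, 38.2 km): east 38.2 sin 359° = -0.67, north 38.2 cos 359° = 38.19
Net east component: -2.99 km.

-3.0 km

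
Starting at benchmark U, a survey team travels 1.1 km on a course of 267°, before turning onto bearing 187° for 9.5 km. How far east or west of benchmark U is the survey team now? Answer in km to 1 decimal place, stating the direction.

Leg 1 (267°, 1.1 km): east 1.1 sin 267° = -1.10, north 1.1 cos 267° = -0.06
Leg 2 (187°, 9.5 km): east 9.5 sin 187° = -1.16, north 9.5 cos 187° = -9.43
Net east component: -2.26 km.

2.3 km west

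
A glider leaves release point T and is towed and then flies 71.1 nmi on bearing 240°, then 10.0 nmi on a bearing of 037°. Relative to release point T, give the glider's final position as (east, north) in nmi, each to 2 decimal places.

(-55.56, -27.56)

Leg 1 (240°, 71.1 nmi): east 71.1 sin 240° = -61.57, north 71.1 cos 240° = -35.55
Leg 2 (037°, 10.0 nmi): east 10.0 sin 37° = 6.02, north 10.0 cos 37° = 7.99
Summing: -55.56 nmi east, -27.56 nmi north → (-55.56, -27.56).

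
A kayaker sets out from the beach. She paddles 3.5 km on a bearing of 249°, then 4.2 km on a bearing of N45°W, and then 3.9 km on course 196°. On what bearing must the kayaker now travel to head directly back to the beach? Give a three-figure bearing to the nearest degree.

Leg 1 (249°, 3.5 km): east 3.5 sin 249° = -3.27, north 3.5 cos 249° = -1.25
Leg 2 (N45°W, 4.2 km): east 4.2 sin 315° = -2.97, north 4.2 cos 315° = 2.97
Leg 3 (196°, 3.9 km): east 3.9 sin 196° = -1.07, north 3.9 cos 196° = -3.75
Net displacement: -7.31 east, -2.03 north. Direction back to start is (7.31, 2.03): bearing = atan2(7.31, 2.03) mod 360° = 74.46° ≈ 074°.

074°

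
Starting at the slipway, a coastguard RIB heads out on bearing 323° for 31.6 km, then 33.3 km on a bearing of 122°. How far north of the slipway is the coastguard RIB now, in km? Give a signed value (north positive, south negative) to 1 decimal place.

Leg 1 (323°, 31.6 km): east 31.6 sin 323° = -19.02, north 31.6 cos 323° = 25.24
Leg 2 (122°, 33.3 km): east 33.3 sin 122° = 28.24, north 33.3 cos 122° = -17.65
Net north component: 7.59 km.

7.6 km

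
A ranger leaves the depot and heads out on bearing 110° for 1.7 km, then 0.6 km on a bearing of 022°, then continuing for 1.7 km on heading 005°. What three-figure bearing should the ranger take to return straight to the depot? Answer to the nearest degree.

230°

Leg 1 (110°, 1.7 km): east 1.7 sin 110° = 1.60, north 1.7 cos 110° = -0.58
Leg 2 (022°, 0.6 km): east 0.6 sin 22° = 0.22, north 0.6 cos 22° = 0.56
Leg 3 (005°, 1.7 km): east 1.7 sin 5° = 0.15, north 1.7 cos 5° = 1.69
Net displacement: 1.97 east, 1.67 north. Direction back to start is (-1.97, -1.67): bearing = atan2(-1.97, -1.67) mod 360° = 229.74° ≈ 230°.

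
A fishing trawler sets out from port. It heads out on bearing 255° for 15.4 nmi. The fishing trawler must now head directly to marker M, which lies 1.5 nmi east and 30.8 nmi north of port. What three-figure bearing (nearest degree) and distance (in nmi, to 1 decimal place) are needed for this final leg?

Leg 1 (255°, 15.4 nmi): east 15.4 sin 255° = -14.88, north 15.4 cos 255° = -3.99
Current position: (-14.88, -3.99). Target: (1.5, 30.8). Remaining: Δeast = 16.38, Δnorth = 34.79.
Bearing = atan2(16.38, 34.79) mod 360° = 25.21°; distance = √((16.38)² + (34.79)²) = 38.447 nmi.

025°, 38.4 nmi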